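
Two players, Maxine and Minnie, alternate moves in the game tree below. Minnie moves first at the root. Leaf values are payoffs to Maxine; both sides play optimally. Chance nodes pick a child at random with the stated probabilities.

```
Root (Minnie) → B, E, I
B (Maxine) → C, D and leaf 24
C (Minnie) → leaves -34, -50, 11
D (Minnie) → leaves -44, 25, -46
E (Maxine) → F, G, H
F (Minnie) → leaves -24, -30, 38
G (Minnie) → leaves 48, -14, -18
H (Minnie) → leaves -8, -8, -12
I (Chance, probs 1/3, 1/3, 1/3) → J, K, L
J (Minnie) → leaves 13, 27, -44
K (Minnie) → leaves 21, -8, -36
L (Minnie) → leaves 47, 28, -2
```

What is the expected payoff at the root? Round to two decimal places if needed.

-27.33

C (Minnie): min(-34, -50, 11) = -50
D (Minnie): min(-44, 25, -46) = -46
B (Maxine): max(-50, -46, 24) = 24
F (Minnie): min(-24, -30, 38) = -30
G (Minnie): min(48, -14, -18) = -18
H (Minnie): min(-8, -8, -12) = -12
E (Maxine): max(-30, -18, -12) = -12
J (Minnie): min(13, 27, -44) = -44
K (Minnie): min(21, -8, -36) = -36
L (Minnie): min(47, 28, -2) = -2
I (Chance): 1/3·-44 + 1/3·-36 + 1/3·-2 = -27.33
Root (Minnie): min(24, -12, -27.33) = -27.33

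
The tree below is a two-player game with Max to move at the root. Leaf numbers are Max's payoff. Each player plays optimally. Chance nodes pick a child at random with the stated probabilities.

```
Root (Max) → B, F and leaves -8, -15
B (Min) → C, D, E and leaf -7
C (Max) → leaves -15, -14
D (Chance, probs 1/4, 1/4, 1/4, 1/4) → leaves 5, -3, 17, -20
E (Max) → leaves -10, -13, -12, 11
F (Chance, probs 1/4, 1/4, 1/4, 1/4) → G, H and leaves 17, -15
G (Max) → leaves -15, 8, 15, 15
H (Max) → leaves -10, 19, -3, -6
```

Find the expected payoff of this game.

C (Max): max(-15, -14) = -14
D (Chance): 1/4·5 + 1/4·-3 + 1/4·17 + 1/4·-20 = -0.25
E (Max): max(-10, -13, -12, 11) = 11
B (Min): min(-14, -0.25, 11, -7) = -14
G (Max): max(-15, 8, 15, 15) = 15
H (Max): max(-10, 19, -3, -6) = 19
F (Chance): 1/4·15 + 1/4·19 + 1/4·17 + 1/4·-15 = 9
Root (Max): max(-14, 9, -8, -15) = 9

9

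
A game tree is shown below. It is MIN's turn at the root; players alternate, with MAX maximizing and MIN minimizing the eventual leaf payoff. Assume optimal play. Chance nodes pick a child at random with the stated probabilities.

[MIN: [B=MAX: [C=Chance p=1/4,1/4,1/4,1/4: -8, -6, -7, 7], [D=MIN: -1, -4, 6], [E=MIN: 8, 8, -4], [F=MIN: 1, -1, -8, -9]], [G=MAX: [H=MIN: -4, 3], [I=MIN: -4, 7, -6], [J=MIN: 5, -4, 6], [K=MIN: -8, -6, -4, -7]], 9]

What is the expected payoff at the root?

C (Chance): 1/4·-8 + 1/4·-6 + 1/4·-7 + 1/4·7 = -3.5
D (MIN): min(-1, -4, 6) = -4
E (MIN): min(8, 8, -4) = -4
F (MIN): min(1, -1, -8, -9) = -9
B (MAX): max(-3.5, -4, -4, -9) = -3.5
H (MIN): min(-4, 3) = -4
I (MIN): min(-4, 7, -6) = -6
J (MIN): min(5, -4, 6) = -4
K (MIN): min(-8, -6, -4, -7) = -8
G (MAX): max(-4, -6, -4, -8) = -4
Root (MIN): min(-3.5, -4, 9) = -4

-4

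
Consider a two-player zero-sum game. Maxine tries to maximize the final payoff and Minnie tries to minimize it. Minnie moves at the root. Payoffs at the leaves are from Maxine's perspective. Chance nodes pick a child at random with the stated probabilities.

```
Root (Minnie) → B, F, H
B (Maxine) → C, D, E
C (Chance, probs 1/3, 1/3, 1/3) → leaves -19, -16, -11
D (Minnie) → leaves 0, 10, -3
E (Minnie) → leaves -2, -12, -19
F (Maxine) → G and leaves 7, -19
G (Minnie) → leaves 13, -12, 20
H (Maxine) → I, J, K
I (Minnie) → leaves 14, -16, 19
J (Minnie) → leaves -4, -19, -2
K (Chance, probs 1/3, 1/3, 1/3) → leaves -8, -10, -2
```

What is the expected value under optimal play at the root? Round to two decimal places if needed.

-6.67

C (Chance): 1/3·-19 + 1/3·-16 + 1/3·-11 = -15.33
D (Minnie): min(0, 10, -3) = -3
E (Minnie): min(-2, -12, -19) = -19
B (Maxine): max(-15.33, -3, -19) = -3
G (Minnie): min(13, -12, 20) = -12
F (Maxine): max(-12, 7, -19) = 7
I (Minnie): min(14, -16, 19) = -16
J (Minnie): min(-4, -19, -2) = -19
K (Chance): 1/3·-8 + 1/3·-10 + 1/3·-2 = -6.67
H (Maxine): max(-16, -19, -6.67) = -6.67
Root (Minnie): min(-3, 7, -6.67) = -6.67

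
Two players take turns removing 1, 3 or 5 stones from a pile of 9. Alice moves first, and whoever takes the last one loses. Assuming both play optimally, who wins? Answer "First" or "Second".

i:   0  1  2  3  4  5  6  7  8  9
     W  L  W  L  W  L  W  L  W  L
Position 9 is L, so the second player wins.

Second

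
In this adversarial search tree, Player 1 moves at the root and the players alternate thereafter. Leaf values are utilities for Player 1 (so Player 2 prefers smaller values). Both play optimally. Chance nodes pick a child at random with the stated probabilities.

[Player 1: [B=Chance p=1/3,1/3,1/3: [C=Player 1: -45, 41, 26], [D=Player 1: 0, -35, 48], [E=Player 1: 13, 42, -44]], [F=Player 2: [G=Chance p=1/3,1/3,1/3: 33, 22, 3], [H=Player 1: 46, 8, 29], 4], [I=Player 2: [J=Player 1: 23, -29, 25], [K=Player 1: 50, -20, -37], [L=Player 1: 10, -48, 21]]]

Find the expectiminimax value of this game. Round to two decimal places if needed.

C (Player 1): max(-45, 41, 26) = 41
D (Player 1): max(0, -35, 48) = 48
E (Player 1): max(13, 42, -44) = 42
B (Chance): 1/3·41 + 1/3·48 + 1/3·42 = 43.67
G (Chance): 1/3·33 + 1/3·22 + 1/3·3 = 19.33
H (Player 1): max(46, 8, 29) = 46
F (Player 2): min(19.33, 46, 4) = 4
J (Player 1): max(23, -29, 25) = 25
K (Player 1): max(50, -20, -37) = 50
L (Player 1): max(10, -48, 21) = 21
I (Player 2): min(25, 50, 21) = 21
Root (Player 1): max(43.67, 4, 21) = 43.67

43.67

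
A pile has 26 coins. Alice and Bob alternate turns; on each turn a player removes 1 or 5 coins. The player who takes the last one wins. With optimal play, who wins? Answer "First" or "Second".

Second

Mark each pile size as W (mover wins) or L (mover loses):
i:   0  1  2  3  4  5  6  7  8  9 10 11 12 13 14 15 16 17 18 19 20 21 22 23 24 25 26
     L  W  L  W  L  W  L  W  L  W  L  W  L  W  L  W  L  W  L  W  L  W  L  W  L  W  L
Position 26 is L, so the second player wins.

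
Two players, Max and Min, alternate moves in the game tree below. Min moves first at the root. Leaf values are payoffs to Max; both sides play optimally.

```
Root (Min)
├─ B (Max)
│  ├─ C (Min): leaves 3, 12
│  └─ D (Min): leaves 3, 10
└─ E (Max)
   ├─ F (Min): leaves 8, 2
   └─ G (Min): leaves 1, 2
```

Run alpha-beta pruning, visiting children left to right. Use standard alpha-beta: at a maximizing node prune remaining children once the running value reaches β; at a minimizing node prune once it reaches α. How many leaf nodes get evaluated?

6

C [α=-∞,β=+∞]: v=3
D [α=3,β=+∞]: v=3 after child 1 ≤ α → α-cutoff, skip 1
B [α=-∞,β=+∞]: v=3
F [α=-∞,β=3]: v=2
G [α=2,β=3]: v=1 after child 1 ≤ α → α-cutoff, skip 1
E [α=-∞,β=3]: v=2
Root [α=-∞,β=+∞]: v=2
Leaves evaluated: 6 of 8.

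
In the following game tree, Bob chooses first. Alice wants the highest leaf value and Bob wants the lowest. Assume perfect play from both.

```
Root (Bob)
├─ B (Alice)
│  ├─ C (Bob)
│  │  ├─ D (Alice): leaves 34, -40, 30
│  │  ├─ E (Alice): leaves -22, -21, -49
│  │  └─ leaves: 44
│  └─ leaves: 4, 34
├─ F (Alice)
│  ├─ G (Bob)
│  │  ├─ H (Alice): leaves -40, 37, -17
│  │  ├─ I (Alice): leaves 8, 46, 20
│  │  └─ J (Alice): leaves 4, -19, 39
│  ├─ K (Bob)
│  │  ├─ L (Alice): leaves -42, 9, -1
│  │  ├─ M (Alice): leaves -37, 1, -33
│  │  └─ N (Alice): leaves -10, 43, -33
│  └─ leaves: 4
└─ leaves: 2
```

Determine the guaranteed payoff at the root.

D (Alice): max(34, -40, 30) = 34
E (Alice): max(-22, -21, -49) = -21
C (Bob): min(34, -21, 44) = -21
B (Alice): max(-21, 4, 34) = 34
H (Alice): max(-40, 37, -17) = 37
I (Alice): max(8, 46, 20) = 46
J (Alice): max(4, -19, 39) = 39
G (Bob): min(37, 46, 39) = 37
L (Alice): max(-42, 9, -1) = 9
M (Alice): max(-37, 1, -33) = 1
N (Alice): max(-10, 43, -33) = 43
K (Bob): min(9, 1, 43) = 1
F (Alice): max(37, 1, 4) = 37
Root (Bob): min(34, 37, 2) = 2

2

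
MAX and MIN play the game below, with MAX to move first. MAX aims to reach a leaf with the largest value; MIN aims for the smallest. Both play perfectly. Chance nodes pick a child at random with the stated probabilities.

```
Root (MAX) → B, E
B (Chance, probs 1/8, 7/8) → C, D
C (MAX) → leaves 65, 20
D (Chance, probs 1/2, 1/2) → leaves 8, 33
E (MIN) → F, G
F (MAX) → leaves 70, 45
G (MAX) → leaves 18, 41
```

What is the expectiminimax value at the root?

41

C (MAX): max(65, 20) = 65
D (Chance): 1/2·8 + 1/2·33 = 20.5
B (Chance): 1/8·65 + 7/8·20.5 = 26.06
F (MAX): max(70, 45) = 70
G (MAX): max(18, 41) = 41
E (MIN): min(70, 41) = 41
Root (MAX): max(26.06, 41) = 41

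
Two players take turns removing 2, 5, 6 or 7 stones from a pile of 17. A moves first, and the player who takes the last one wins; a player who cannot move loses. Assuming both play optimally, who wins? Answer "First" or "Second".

First

W/L table (W = player to move can force a win):
i:   0  1  2  3  4  5  6  7  8  9 10 11 12 13 14 15 16 17
     L  L  W  W  L  W  W  W  W  W  W  W  L  L  W  W  L  W
Position 17 is W, so the first player wins.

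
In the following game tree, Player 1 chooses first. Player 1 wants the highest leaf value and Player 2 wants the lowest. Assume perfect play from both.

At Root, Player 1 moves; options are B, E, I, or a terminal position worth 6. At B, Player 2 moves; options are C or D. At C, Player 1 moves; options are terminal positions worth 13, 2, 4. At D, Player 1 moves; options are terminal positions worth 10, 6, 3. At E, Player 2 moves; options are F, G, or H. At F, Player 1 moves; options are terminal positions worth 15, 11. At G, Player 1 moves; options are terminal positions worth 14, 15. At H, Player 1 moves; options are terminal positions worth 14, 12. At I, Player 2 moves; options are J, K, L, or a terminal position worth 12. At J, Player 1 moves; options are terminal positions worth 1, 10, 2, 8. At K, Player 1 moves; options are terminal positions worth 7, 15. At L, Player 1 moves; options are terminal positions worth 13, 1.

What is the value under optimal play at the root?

C (Player 1): max(13, 2, 4) = 13
D (Player 1): max(10, 6, 3) = 10
B (Player 2): min(13, 10) = 10
F (Player 1): max(15, 11) = 15
G (Player 1): max(14, 15) = 15
H (Player 1): max(14, 12) = 14
E (Player 2): min(15, 15, 14) = 14
J (Player 1): max(1, 10, 2, 8) = 10
K (Player 1): max(7, 15) = 15
L (Player 1): max(13, 1) = 13
I (Player 2): min(10, 15, 13, 12) = 10
Root (Player 1): max(10, 14, 10, 6) = 14

14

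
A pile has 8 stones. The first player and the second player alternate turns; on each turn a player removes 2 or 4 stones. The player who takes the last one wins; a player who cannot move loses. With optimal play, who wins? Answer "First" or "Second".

Compute winning (W) and losing (L) positions by backward induction:
i:   0  1  2  3  4  5  6  7  8
     L  L  W  W  W  W  L  L  W
Position 8 is W, so the first player wins.

First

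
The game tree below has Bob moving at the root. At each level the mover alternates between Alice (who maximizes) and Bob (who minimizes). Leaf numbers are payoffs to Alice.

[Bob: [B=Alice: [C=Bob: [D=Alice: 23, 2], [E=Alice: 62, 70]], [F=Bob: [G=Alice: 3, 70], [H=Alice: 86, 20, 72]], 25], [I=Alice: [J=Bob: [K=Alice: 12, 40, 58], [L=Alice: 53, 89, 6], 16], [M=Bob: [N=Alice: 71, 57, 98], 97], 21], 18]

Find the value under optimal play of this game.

D (Alice): max(23, 2) = 23
E (Alice): max(62, 70) = 70
C (Bob): min(23, 70) = 23
G (Alice): max(3, 70) = 70
H (Alice): max(86, 20, 72) = 86
F (Bob): min(70, 86) = 70
B (Alice): max(23, 70, 25) = 70
K (Alice): max(12, 40, 58) = 58
L (Alice): max(53, 89, 6) = 89
J (Bob): min(58, 89, 16) = 16
N (Alice): max(71, 57, 98) = 98
M (Bob): min(98, 97) = 97
I (Alice): max(16, 97, 21) = 97
Root (Bob): min(70, 97, 18) = 18

18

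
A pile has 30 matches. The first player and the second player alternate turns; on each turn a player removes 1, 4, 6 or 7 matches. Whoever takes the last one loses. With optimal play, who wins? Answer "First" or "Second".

i:   0  1  2  3  4  5  6  7  8  9 10 11 12 13 14 15 16 17 18 19 20 21 22 23 24 25 26 27 28 29 30
     W  L  W  L  W  W  L  W  W  W  W  L  W  W  L  W  L  W  W  L  W  W  W  W  L  W  W  L  W  L  W
Position 30 is W, so the first player wins.

First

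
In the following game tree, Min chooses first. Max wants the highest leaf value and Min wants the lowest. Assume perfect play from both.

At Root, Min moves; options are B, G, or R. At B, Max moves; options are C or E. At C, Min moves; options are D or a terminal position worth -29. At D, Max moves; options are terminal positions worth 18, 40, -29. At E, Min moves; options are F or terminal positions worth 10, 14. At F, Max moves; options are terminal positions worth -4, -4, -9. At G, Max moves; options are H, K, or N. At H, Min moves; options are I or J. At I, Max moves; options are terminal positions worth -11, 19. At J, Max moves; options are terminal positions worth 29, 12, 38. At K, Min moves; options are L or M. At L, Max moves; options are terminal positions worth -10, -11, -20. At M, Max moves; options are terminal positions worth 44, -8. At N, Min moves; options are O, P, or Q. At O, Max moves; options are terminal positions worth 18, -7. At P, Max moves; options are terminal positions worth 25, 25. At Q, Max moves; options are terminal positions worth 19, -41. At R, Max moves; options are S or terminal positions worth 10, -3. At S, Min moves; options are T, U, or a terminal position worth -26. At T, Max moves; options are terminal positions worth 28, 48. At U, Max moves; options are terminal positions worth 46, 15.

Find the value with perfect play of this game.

D (Max): max(18, 40, -29) = 40
C (Min): min(40, -29) = -29
F (Max): max(-4, -4, -9) = -4
E (Min): min(-4, 10, 14) = -4
B (Max): max(-29, -4) = -4
I (Max): max(-11, 19) = 19
J (Max): max(29, 12, 38) = 38
H (Min): min(19, 38) = 19
L (Max): max(-10, -11, -20) = -10
M (Max): max(44, -8) = 44
K (Min): min(-10, 44) = -10
O (Max): max(18, -7) = 18
P (Max): max(25, 25) = 25
Q (Max): max(19, -41) = 19
N (Min): min(18, 25, 19) = 18
G (Max): max(19, -10, 18) = 19
T (Max): max(28, 48) = 48
U (Max): max(46, 15) = 46
S (Min): min(48, 46, -26) = -26
R (Max): max(-26, 10, -3) = 10
Root (Min): min(-4, 19, 10) = -4

-4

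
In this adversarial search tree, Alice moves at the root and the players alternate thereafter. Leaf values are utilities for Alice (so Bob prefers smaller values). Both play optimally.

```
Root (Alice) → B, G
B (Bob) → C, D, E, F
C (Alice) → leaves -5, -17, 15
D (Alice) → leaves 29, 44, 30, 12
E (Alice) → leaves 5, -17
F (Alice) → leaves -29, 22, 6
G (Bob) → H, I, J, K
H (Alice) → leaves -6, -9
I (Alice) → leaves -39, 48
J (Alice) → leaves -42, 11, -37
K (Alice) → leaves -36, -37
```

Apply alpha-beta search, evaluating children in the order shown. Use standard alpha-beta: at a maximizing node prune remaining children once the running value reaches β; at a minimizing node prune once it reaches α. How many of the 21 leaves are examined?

10

C [α=-∞,β=+∞]: v=15
D [α=-∞,β=15]: v=29 after child 1 ≥ β → β-cutoff, skip 3
E [α=-∞,β=15]: v=5
F [α=-∞,β=5]: v=22 after child 2 ≥ β → β-cutoff, skip 1
B [α=-∞,β=+∞]: v=5
H [α=5,β=+∞]: v=-6
G [α=5,β=+∞]: v=-6 after child 1 ≤ α → α-cutoff, skip 3
Root [α=-∞,β=+∞]: v=5
Leaves evaluated: 10 of 21.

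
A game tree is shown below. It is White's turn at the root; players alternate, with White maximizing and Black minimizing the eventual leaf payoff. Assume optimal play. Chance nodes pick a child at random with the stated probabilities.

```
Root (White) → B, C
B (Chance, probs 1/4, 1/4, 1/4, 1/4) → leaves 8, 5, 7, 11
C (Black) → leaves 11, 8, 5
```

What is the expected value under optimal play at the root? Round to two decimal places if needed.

B (Chance): 1/4·8 + 1/4·5 + 1/4·7 + 1/4·11 = 7.75
C (Black): min(11, 8, 5) = 5
Root (White): max(7.75, 5) = 7.75

7.75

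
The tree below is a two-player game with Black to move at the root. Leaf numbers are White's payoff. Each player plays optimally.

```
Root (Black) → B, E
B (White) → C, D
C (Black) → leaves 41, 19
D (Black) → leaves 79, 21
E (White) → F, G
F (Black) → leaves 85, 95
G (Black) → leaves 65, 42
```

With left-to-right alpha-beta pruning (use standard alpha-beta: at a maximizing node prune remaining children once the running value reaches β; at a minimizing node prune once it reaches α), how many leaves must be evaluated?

6

C [α=-∞,β=+∞]: v=19
D [α=19,β=+∞]: v=21
B [α=-∞,β=+∞]: v=21
F [α=-∞,β=21]: v=85
E [α=-∞,β=21]: v=85 after child 1 ≥ β → β-cutoff, skip 1
Root [α=-∞,β=+∞]: v=21
Leaves evaluated: 6 of 8.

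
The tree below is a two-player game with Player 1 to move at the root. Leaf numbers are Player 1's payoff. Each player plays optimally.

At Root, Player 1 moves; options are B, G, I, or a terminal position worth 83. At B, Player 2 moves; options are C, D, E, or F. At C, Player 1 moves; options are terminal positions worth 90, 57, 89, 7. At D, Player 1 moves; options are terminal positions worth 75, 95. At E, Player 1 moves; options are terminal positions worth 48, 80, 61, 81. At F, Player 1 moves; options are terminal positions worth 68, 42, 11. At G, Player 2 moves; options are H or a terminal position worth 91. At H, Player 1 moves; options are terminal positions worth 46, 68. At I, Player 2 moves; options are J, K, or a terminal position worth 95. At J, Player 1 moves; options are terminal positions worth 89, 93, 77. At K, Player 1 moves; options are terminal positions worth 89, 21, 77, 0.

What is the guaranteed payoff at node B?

68

C: max(90, 57, 89, 7) = 90
D: max(75, 95) = 95
E: max(48, 80, 61, 81) = 81
F: max(68, 42, 11) = 68
B: min(90, 95, 81, 68) = 68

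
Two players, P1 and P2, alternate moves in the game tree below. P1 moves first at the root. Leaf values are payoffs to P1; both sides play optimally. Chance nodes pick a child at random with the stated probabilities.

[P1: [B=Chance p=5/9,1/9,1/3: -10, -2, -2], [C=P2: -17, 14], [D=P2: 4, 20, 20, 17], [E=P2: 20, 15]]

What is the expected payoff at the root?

15

B (Chance): 5/9·-10 + 1/9·-2 + 1/3·-2 = -6.44
C (P2): min(-17, 14) = -17
D (P2): min(4, 20, 20, 17) = 4
E (P2): min(20, 15) = 15
Root (P1): max(-6.44, -17, 4, 15) = 15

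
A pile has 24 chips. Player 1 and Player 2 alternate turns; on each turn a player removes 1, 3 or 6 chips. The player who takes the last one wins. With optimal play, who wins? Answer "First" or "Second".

Positions where the player to move wins (W) vs loses (L):
i:   0  1  2  3  4  5  6  7  8  9 10 11 12 13 14 15 16 17 18 19 20 21 22 23 24
     L  W  L  W  L  W  W  W  W  L  W  L  W  L  W  W  W  W  L  W  L  W  L  W  W
Position 24 is W, so the first player wins.

First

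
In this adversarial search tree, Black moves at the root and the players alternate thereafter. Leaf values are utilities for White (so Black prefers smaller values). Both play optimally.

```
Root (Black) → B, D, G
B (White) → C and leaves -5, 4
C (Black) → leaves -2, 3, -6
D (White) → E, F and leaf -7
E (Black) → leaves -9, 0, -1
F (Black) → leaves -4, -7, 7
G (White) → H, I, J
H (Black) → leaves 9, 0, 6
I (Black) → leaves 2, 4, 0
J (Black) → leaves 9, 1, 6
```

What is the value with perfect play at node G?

H: min(9, 0, 6) = 0
I: min(2, 4, 0) = 0
J: min(9, 1, 6) = 1
G: max(0, 0, 1) = 1

1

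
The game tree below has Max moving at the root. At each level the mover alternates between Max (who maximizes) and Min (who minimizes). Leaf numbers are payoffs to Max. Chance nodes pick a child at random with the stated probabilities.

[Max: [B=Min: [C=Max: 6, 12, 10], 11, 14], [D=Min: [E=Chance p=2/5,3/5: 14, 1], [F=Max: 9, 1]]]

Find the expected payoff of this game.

C (Max): max(6, 12, 10) = 12
B (Min): min(12, 11, 14) = 11
E (Chance): 2/5·14 + 3/5·1 = 6.2
F (Max): max(9, 1) = 9
D (Min): min(6.2, 9) = 6.2
Root (Max): max(11, 6.2) = 11

11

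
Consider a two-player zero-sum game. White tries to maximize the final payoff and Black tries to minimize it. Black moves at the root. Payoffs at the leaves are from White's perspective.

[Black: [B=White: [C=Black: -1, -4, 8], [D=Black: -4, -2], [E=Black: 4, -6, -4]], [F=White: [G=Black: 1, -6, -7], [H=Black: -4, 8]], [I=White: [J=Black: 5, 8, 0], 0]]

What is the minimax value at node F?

-4

G: min(1, -6, -7) = -7
H: min(-4, 8) = -4
F: max(-7, -4) = -4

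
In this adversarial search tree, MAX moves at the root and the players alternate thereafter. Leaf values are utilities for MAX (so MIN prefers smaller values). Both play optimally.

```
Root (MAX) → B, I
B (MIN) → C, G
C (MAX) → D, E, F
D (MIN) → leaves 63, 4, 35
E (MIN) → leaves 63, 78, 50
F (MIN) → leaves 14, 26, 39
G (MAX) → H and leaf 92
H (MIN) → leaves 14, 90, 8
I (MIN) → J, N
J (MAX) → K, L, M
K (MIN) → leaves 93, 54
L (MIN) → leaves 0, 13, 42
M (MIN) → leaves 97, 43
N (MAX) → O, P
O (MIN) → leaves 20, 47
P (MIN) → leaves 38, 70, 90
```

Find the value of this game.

D (MIN): min(63, 4, 35) = 4
E (MIN): min(63, 78, 50) = 50
F (MIN): min(14, 26, 39) = 14
C (MAX): max(4, 50, 14) = 50
H (MIN): min(14, 90, 8) = 8
G (MAX): max(8, 92) = 92
B (MIN): min(50, 92) = 50
K (MIN): min(93, 54) = 54
L (MIN): min(0, 13, 42) = 0
M (MIN): min(97, 43) = 43
J (MAX): max(54, 0, 43) = 54
O (MIN): min(20, 47) = 20
P (MIN): min(38, 70, 90) = 38
N (MAX): max(20, 38) = 38
I (MIN): min(54, 38) = 38
Root (MAX): max(50, 38) = 50

50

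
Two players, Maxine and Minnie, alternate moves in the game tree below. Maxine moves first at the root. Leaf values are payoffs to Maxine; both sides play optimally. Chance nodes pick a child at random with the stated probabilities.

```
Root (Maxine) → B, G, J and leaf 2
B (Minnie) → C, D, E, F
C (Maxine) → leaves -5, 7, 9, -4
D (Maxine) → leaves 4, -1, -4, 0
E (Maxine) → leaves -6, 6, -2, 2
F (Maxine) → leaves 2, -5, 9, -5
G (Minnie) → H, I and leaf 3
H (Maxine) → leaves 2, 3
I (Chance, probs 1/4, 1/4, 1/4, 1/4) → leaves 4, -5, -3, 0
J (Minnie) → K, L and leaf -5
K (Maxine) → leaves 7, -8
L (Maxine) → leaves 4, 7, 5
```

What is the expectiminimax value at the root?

4

C (Maxine): max(-5, 7, 9, -4) = 9
D (Maxine): max(4, -1, -4, 0) = 4
E (Maxine): max(-6, 6, -2, 2) = 6
F (Maxine): max(2, -5, 9, -5) = 9
B (Minnie): min(9, 4, 6, 9) = 4
H (Maxine): max(2, 3) = 3
I (Chance): 1/4·4 + 1/4·-5 + 1/4·-3 + 1/4·0 = -1
G (Minnie): min(3, -1, 3) = -1
K (Maxine): max(7, -8) = 7
L (Maxine): max(4, 7, 5) = 7
J (Minnie): min(7, 7, -5) = -5
Root (Maxine): max(4, -1, -5, 2) = 4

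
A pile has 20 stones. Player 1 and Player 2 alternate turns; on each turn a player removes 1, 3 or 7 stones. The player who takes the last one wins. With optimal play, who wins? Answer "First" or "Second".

Compute winning (W) and losing (L) positions by backward induction:
i:   0  1  2  3  4  5  6  7  8  9 10 11 12 13 14 15 16 17 18 19 20
     L  W  L  W  L  W  L  W  L  W  L  W  L  W  L  W  L  W  L  W  L
Position 20 is L, so the second player wins.

Second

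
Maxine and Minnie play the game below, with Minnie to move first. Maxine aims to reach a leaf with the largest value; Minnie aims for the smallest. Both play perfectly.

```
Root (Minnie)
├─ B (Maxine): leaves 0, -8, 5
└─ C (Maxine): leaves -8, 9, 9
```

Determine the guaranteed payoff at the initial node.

B (Maxine): max(0, -8, 5) = 5
C (Maxine): max(-8, 9, 9) = 9
Root (Minnie): min(5, 9) = 5

5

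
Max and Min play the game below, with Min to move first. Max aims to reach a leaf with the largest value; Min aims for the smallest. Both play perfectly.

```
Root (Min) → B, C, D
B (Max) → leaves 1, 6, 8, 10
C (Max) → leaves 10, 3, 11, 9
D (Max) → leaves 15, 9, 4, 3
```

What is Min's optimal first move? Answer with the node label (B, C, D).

B (Max): max(1, 6, 8, 10) = 10
C (Max): max(10, 3, 11, 9) = 11
D (Max): max(15, 9, 4, 3) = 15
Root (Min): min(10, 11, 15) = 10
Min picks the child with the lowest value: B (value 10).

B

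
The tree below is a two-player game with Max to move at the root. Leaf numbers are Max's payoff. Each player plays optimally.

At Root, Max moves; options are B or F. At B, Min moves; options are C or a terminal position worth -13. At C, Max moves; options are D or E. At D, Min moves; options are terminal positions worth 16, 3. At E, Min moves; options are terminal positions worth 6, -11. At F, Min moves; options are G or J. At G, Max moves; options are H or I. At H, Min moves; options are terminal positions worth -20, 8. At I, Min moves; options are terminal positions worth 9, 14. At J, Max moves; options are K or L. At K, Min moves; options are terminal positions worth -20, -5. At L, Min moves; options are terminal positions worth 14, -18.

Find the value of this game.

-13

D (Min): min(16, 3) = 3
E (Min): min(6, -11) = -11
C (Max): max(3, -11) = 3
B (Min): min(3, -13) = -13
H (Min): min(-20, 8) = -20
I (Min): min(9, 14) = 9
G (Max): max(-20, 9) = 9
K (Min): min(-20, -5) = -20
L (Min): min(14, -18) = -18
J (Max): max(-20, -18) = -18
F (Min): min(9, -18) = -18
Root (Max): max(-13, -18) = -13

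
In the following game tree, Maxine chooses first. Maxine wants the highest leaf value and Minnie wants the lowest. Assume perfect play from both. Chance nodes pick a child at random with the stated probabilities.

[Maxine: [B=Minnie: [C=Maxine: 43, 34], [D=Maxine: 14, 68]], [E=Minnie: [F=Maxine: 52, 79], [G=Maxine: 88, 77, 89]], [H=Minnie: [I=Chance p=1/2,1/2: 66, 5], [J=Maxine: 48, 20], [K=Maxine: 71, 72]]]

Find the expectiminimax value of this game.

79

C (Maxine): max(43, 34) = 43
D (Maxine): max(14, 68) = 68
B (Minnie): min(43, 68) = 43
F (Maxine): max(52, 79) = 79
G (Maxine): max(88, 77, 89) = 89
E (Minnie): min(79, 89) = 79
I (Chance): 1/2·66 + 1/2·5 = 35.5
J (Maxine): max(48, 20) = 48
K (Maxine): max(71, 72) = 72
H (Minnie): min(35.5, 48, 72) = 35.5
Root (Maxine): max(43, 79, 35.5) = 79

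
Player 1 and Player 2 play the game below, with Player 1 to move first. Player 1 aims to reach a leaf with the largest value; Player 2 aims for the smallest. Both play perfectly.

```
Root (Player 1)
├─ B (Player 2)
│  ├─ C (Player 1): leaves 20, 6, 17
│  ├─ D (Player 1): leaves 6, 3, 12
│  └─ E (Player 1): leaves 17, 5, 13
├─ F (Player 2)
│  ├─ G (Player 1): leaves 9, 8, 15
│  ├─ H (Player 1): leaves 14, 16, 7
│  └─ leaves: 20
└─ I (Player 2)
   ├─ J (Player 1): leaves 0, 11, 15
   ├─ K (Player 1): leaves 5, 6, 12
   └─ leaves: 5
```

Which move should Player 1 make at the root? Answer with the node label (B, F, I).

F

C (Player 1): max(20, 6, 17) = 20
D (Player 1): max(6, 3, 12) = 12
E (Player 1): max(17, 5, 13) = 17
B (Player 2): min(20, 12, 17) = 12
G (Player 1): max(9, 8, 15) = 15
H (Player 1): max(14, 16, 7) = 16
F (Player 2): min(15, 16, 20) = 15
J (Player 1): max(0, 11, 15) = 15
K (Player 1): max(5, 6, 12) = 12
I (Player 2): min(15, 12, 5) = 5
Root (Player 1): max(12, 15, 5) = 15
Player 1 picks the child with the highest value: F (value 15).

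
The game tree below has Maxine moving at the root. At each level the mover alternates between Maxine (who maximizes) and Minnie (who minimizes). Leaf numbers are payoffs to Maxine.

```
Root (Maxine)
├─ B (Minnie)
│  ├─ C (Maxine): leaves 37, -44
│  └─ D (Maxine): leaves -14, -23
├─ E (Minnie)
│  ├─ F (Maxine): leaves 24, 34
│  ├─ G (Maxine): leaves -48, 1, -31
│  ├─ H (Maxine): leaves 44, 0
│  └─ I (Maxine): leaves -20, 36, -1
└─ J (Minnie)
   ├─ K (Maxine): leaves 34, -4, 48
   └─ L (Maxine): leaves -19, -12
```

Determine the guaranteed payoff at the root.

C (Maxine): max(37, -44) = 37
D (Maxine): max(-14, -23) = -14
B (Minnie): min(37, -14) = -14
F (Maxine): max(24, 34) = 34
G (Maxine): max(-48, 1, -31) = 1
H (Maxine): max(44, 0) = 44
I (Maxine): max(-20, 36, -1) = 36
E (Minnie): min(34, 1, 44, 36) = 1
K (Maxine): max(34, -4, 48) = 48
L (Maxine): max(-19, -12) = -12
J (Minnie): min(48, -12) = -12
Root (Maxine): max(-14, 1, -12) = 1

1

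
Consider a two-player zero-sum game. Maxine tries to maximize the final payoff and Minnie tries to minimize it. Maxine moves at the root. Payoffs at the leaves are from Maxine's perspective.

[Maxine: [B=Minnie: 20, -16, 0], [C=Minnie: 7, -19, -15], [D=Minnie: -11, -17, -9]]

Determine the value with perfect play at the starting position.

-16

B (Minnie): min(20, -16, 0) = -16
C (Minnie): min(7, -19, -15) = -19
D (Minnie): min(-11, -17, -9) = -17
Root (Maxine): max(-16, -19, -17) = -16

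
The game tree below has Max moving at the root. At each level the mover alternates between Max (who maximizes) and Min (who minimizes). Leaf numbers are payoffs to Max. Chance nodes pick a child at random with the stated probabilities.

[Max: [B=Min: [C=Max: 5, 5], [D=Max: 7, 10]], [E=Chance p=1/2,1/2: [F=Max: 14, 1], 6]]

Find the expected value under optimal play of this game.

C (Max): max(5, 5) = 5
D (Max): max(7, 10) = 10
B (Min): min(5, 10) = 5
F (Max): max(14, 1) = 14
E (Chance): 1/2·14 + 1/2·6 = 10
Root (Max): max(5, 10) = 10

10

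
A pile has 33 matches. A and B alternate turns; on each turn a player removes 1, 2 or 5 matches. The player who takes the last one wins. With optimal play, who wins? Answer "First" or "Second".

Second

i:   0  1  2  3  4  5  6  7  8  9 10 11 12 13 14 15 16 17 18 19 20 21 22 23 24 25 26 27 28 29 30 31 32 33
     L  W  W  L  W  W  L  W  W  L  W  W  L  W  W  L  W  W  L  W  W  L  W  W  L  W  W  L  W  W  L  W  W  L
Position 33 is L, so the second player wins.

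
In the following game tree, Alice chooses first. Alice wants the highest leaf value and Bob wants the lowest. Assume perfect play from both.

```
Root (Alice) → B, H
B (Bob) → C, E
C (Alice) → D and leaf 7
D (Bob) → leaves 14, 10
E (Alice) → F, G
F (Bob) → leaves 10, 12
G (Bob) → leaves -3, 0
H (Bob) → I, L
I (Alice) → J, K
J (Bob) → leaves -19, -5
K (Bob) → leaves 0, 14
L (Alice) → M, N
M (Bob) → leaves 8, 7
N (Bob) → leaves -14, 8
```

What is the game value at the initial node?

D (Bob): min(14, 10) = 10
C (Alice): max(10, 7) = 10
F (Bob): min(10, 12) = 10
G (Bob): min(-3, 0) = -3
E (Alice): max(10, -3) = 10
B (Bob): min(10, 10) = 10
J (Bob): min(-19, -5) = -19
K (Bob): min(0, 14) = 0
I (Alice): max(-19, 0) = 0
M (Bob): min(8, 7) = 7
N (Bob): min(-14, 8) = -14
L (Alice): max(7, -14) = 7
H (Bob): min(0, 7) = 0
Root (Alice): max(10, 0) = 10

10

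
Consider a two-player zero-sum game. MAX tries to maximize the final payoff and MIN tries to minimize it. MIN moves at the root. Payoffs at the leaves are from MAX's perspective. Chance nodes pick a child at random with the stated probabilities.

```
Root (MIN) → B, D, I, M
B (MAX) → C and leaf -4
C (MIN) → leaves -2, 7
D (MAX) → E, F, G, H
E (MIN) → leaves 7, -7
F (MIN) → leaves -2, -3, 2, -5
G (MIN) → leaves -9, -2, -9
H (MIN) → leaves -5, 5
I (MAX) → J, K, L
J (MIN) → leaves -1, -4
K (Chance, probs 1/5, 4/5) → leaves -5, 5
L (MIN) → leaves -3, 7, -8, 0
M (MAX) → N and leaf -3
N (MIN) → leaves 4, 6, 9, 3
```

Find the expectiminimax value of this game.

-5

C (MIN): min(-2, 7) = -2
B (MAX): max(-2, -4) = -2
E (MIN): min(7, -7) = -7
F (MIN): min(-2, -3, 2, -5) = -5
G (MIN): min(-9, -2, -9) = -9
H (MIN): min(-5, 5) = -5
D (MAX): max(-7, -5, -9, -5) = -5
J (MIN): min(-1, -4) = -4
K (Chance): 1/5·-5 + 4/5·5 = 3
L (MIN): min(-3, 7, -8, 0) = -8
I (MAX): max(-4, 3, -8) = 3
N (MIN): min(4, 6, 9, 3) = 3
M (MAX): max(3, -3) = 3
Root (MIN): min(-2, -5, 3, 3) = -5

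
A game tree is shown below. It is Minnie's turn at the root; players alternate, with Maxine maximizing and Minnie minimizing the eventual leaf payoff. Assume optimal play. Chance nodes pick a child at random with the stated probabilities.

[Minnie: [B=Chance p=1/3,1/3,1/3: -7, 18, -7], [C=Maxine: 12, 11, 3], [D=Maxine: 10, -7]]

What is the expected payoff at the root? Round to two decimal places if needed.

1.33

B (Chance): 1/3·-7 + 1/3·18 + 1/3·-7 = 1.33
C (Maxine): max(12, 11, 3) = 12
D (Maxine): max(10, -7) = 10
Root (Minnie): min(1.33, 12, 10) = 1.33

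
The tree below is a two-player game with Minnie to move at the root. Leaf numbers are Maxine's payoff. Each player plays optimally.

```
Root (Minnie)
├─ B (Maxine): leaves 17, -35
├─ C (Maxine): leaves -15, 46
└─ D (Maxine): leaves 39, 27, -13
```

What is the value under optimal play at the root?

B (Maxine): max(17, -35) = 17
C (Maxine): max(-15, 46) = 46
D (Maxine): max(39, 27, -13) = 39
Root (Minnie): min(17, 46, 39) = 17

17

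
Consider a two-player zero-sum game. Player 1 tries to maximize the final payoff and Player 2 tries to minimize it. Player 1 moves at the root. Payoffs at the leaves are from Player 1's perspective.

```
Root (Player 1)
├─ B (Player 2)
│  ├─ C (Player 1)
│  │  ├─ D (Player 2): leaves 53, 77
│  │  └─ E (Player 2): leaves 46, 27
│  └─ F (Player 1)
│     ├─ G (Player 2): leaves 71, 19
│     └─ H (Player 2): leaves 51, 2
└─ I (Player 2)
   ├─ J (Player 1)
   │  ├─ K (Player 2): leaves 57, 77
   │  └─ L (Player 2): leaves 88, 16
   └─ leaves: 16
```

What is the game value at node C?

53

D: min(53, 77) = 53
E: min(46, 27) = 27
C: max(53, 27) = 53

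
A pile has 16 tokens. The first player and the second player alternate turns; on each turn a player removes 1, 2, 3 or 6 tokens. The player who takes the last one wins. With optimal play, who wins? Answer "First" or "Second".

W/L table (W = player to move can force a win):
i:   0  1  2  3  4  5  6  7  8  9 10 11 12 13 14 15 16
     L  W  W  W  L  W  W  W  L  W  W  W  L  W  W  W  L
Position 16 is L, so the second player wins.

Second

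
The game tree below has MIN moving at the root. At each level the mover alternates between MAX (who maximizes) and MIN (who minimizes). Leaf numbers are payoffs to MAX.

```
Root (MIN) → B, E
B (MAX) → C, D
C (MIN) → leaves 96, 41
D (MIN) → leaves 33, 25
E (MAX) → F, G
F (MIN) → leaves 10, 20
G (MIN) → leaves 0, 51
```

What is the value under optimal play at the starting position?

10

C (MIN): min(96, 41) = 41
D (MIN): min(33, 25) = 25
B (MAX): max(41, 25) = 41
F (MIN): min(10, 20) = 10
G (MIN): min(0, 51) = 0
E (MAX): max(10, 0) = 10
Root (MIN): min(41, 10) = 10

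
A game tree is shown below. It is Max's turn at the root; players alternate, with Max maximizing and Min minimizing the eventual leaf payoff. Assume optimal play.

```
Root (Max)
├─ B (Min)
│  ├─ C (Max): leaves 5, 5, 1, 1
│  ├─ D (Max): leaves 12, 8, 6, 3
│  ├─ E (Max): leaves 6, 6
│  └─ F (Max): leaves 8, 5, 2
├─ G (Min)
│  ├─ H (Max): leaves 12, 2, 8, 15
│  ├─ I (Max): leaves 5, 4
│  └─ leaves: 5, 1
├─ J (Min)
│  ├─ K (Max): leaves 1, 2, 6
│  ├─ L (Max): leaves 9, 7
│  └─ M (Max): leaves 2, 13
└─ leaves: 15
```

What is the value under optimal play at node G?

1

H: max(12, 2, 8, 15) = 15
I: max(5, 4) = 5
G: min(15, 5, 5, 1) = 1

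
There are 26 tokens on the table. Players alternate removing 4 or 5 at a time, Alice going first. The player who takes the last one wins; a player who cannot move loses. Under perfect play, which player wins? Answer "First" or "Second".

First

Positions where the player to move wins (W) vs loses (L):
i:   0  1  2  3  4  5  6  7  8  9 10 11 12 13 14 15 16 17 18 19 20 21 22 23 24 25 26
     L  L  L  L  W  W  W  W  W  L  L  L  L  W  W  W  W  W  L  L  L  L  W  W  W  W  W
Position 26 is W, so the first player wins.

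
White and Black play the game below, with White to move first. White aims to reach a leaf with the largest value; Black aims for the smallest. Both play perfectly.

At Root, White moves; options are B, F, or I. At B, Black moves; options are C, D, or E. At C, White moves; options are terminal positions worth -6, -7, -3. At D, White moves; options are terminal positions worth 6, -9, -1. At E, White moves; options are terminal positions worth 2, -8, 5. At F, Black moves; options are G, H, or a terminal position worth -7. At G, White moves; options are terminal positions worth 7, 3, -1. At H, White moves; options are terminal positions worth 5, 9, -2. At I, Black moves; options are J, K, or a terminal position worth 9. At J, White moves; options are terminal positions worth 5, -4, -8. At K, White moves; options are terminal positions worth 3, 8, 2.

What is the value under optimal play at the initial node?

5

C (White): max(-6, -7, -3) = -3
D (White): max(6, -9, -1) = 6
E (White): max(2, -8, 5) = 5
B (Black): min(-3, 6, 5) = -3
G (White): max(7, 3, -1) = 7
H (White): max(5, 9, -2) = 9
F (Black): min(7, 9, -7) = -7
J (White): max(5, -4, -8) = 5
K (White): max(3, 8, 2) = 8
I (Black): min(5, 8, 9) = 5
Root (White): max(-3, -7, 5) = 5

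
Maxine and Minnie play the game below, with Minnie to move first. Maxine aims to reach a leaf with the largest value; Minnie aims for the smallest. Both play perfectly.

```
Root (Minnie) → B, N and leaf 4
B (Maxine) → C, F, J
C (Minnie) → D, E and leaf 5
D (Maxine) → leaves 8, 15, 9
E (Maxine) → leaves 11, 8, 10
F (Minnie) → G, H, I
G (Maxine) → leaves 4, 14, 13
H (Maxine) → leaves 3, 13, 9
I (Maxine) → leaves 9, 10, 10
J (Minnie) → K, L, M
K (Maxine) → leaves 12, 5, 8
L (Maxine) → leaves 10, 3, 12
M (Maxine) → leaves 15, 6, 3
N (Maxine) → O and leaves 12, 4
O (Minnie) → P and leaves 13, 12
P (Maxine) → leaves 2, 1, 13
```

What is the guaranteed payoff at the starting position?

D (Maxine): max(8, 15, 9) = 15
E (Maxine): max(11, 8, 10) = 11
C (Minnie): min(15, 11, 5) = 5
G (Maxine): max(4, 14, 13) = 14
H (Maxine): max(3, 13, 9) = 13
I (Maxine): max(9, 10, 10) = 10
F (Minnie): min(14, 13, 10) = 10
K (Maxine): max(12, 5, 8) = 12
L (Maxine): max(10, 3, 12) = 12
M (Maxine): max(15, 6, 3) = 15
J (Minnie): min(12, 12, 15) = 12
B (Maxine): max(5, 10, 12) = 12
P (Maxine): max(2, 1, 13) = 13
O (Minnie): min(13, 13, 12) = 12
N (Maxine): max(12, 12, 4) = 12
Root (Minnie): min(12, 12, 4) = 4

4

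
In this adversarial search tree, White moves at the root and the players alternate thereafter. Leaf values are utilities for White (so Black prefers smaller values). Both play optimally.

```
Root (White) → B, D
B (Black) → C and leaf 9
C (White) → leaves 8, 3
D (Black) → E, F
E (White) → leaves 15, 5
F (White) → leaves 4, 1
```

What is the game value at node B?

8

C: max(8, 3) = 8
B: min(8, 9) = 8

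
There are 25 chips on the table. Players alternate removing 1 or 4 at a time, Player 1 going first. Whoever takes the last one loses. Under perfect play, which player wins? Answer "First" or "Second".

First

Compute winning (W) and losing (L) positions by backward induction:
i:   0  1  2  3  4  5  6  7  8  9 10 11 12 13 14 15 16 17 18 19 20 21 22 23 24 25
     W  L  W  L  W  W  L  W  L  W  W  L  W  L  W  W  L  W  L  W  W  L  W  L  W  W
Position 25 is W, so the first player wins.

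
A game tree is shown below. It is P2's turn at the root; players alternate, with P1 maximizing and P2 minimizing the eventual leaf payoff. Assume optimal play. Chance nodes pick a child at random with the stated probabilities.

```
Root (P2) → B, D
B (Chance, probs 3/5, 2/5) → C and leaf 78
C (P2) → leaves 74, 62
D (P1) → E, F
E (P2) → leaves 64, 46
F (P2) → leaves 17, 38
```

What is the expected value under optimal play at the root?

C (P2): min(74, 62) = 62
B (Chance): 3/5·62 + 2/5·78 = 68.4
E (P2): min(64, 46) = 46
F (P2): min(17, 38) = 17
D (P1): max(46, 17) = 46
Root (P2): min(68.4, 46) = 46

46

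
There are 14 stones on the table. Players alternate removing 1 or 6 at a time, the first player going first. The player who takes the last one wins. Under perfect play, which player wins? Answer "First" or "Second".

Mark each pile size as W (mover wins) or L (mover loses):
i:   0  1  2  3  4  5  6  7  8  9 10 11 12 13 14
     L  W  L  W  L  W  W  L  W  L  W  L  W  W  L
Position 14 is L, so the second player wins.

Second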